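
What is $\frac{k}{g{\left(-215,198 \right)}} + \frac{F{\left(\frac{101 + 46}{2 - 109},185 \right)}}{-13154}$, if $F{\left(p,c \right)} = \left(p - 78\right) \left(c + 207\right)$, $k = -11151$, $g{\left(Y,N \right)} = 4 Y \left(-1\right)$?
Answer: $- \frac{6415813509}{605215540} \approx -10.601$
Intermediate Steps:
$g{\left(Y,N \right)} = - 4 Y$
$F{\left(p,c \right)} = \left(-78 + p\right) \left(207 + c\right)$
$\frac{k}{g{\left(-215,198 \right)}} + \frac{F{\left(\frac{101 + 46}{2 - 109},185 \right)}}{-13154} = - \frac{11151}{\left(-4\right) \left(-215\right)} + \frac{-16146 - 14430 + 207 \frac{101 + 46}{2 - 109} + 185 \frac{101 + 46}{2 - 109}}{-13154} = - \frac{11151}{860} + \left(-16146 - 14430 + 207 \frac{147}{-107} + 185 \frac{147}{-107}\right) \left(- \frac{1}{13154}\right) = \left(-11151\right) \frac{1}{860} + \left(-16146 - 14430 + 207 \cdot 147 \left(- \frac{1}{107}\right) + 185 \cdot 147 \left(- \frac{1}{107}\right)\right) \left(- \frac{1}{13154}\right) = - \frac{11151}{860} + \left(-16146 - 14430 + 207 \left(- \frac{147}{107}\right) + 185 \left(- \frac{147}{107}\right)\right) \left(- \frac{1}{13154}\right) = - \frac{11151}{860} + \left(-16146 - 14430 - \frac{30429}{107} - \frac{27195}{107}\right) \left(- \frac{1}{13154}\right) = - \frac{11151}{860} - - \frac{1664628}{703739} = - \frac{11151}{860} + \frac{1664628}{703739} = - \frac{6415813509}{605215540}$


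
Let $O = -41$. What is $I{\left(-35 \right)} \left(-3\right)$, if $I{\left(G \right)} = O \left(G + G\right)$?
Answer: $-8610$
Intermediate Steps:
$I{\left(G \right)} = - 82 G$ ($I{\left(G \right)} = - 41 \left(G + G\right) = - 41 \cdot 2 G = - 82 G$)
$I{\left(-35 \right)} \left(-3\right) = \left(-82\right) \left(-35\right) \left(-3\right) = 2870 \left(-3\right) = -8610$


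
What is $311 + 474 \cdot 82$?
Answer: $39179$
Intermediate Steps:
$311 + 474 \cdot 82 = 311 + 38868 = 39179$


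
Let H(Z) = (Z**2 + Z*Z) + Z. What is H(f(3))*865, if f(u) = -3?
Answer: 12975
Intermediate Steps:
H(Z) = Z + 2*Z**2 (H(Z) = (Z**2 + Z**2) + Z = 2*Z**2 + Z = Z + 2*Z**2)
H(f(3))*865 = -3*(1 + 2*(-3))*865 = -3*(1 - 6)*865 = -3*(-5)*865 = 15*865 = 12975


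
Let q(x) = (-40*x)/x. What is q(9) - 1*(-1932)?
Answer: 1892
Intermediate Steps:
q(x) = -40
q(9) - 1*(-1932) = -40 - 1*(-1932) = -40 + 1932 = 1892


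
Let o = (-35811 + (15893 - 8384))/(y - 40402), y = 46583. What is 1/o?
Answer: -6181/28302 ≈ -0.21839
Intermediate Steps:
o = -28302/6181 (o = (-35811 + (15893 - 8384))/(46583 - 40402) = (-35811 + 7509)/6181 = -28302*1/6181 = -28302/6181 ≈ -4.5789)
1/o = 1/(-28302/6181) = -6181/28302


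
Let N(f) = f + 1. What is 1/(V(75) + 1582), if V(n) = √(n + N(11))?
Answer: 1582/2502637 - √87/2502637 ≈ 0.00062841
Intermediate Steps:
N(f) = 1 + f
V(n) = √(12 + n) (V(n) = √(n + (1 + 11)) = √(n + 12) = √(12 + n))
1/(V(75) + 1582) = 1/(√(12 + 75) + 1582) = 1/(√87 + 1582) = 1/(1582 + √87)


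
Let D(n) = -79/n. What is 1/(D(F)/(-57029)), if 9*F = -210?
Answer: -3992030/237 ≈ -16844.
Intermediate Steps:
F = -70/3 (F = (⅑)*(-210) = -70/3 ≈ -23.333)
1/(D(F)/(-57029)) = 1/(-79/(-70/3)/(-57029)) = 1/(-79*(-3/70)*(-1/57029)) = 1/((237/70)*(-1/57029)) = 1/(-237/3992030) = -3992030/237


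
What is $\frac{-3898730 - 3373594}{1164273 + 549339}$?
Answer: $- \frac{606027}{142801} \approx -4.2439$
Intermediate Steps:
$\frac{-3898730 - 3373594}{1164273 + 549339} = - \frac{7272324}{1713612} = \left(-7272324\right) \frac{1}{1713612} = - \frac{606027}{142801}$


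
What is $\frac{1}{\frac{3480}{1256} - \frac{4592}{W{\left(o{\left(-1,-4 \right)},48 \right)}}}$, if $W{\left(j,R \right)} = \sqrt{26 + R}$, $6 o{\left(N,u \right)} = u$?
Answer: $- \frac{2526915}{259873124243} - \frac{56594104 \sqrt{74}}{259873124243} \approx -0.0018831$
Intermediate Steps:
$o{\left(N,u \right)} = \frac{u}{6}$
$\frac{1}{\frac{3480}{1256} - \frac{4592}{W{\left(o{\left(-1,-4 \right)},48 \right)}}} = \frac{1}{\frac{3480}{1256} - \frac{4592}{\sqrt{26 + 48}}} = \frac{1}{3480 \cdot \frac{1}{1256} - \frac{4592}{\sqrt{74}}} = \frac{1}{\frac{435}{157} - 4592 \frac{\sqrt{74}}{74}} = \frac{1}{\frac{435}{157} - \frac{2296 \sqrt{74}}{37}}$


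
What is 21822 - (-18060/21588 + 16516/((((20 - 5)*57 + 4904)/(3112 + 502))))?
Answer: 1304549631/113851 ≈ 11458.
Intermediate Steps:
21822 - (-18060/21588 + 16516/((((20 - 5)*57 + 4904)/(3112 + 502)))) = 21822 - (-18060*1/21588 + 16516/(((15*57 + 4904)/3614))) = 21822 - (-215/257 + 16516/(((855 + 4904)*(1/3614)))) = 21822 - (-215/257 + 16516/((5759*(1/3614)))) = 21822 - (-215/257 + 16516/(443/278)) = 21822 - (-215/257 + 16516*(278/443)) = 21822 - (-215/257 + 4591448/443) = 21822 - 1*1179906891/113851 = 21822 - 1179906891/113851 = 1304549631/113851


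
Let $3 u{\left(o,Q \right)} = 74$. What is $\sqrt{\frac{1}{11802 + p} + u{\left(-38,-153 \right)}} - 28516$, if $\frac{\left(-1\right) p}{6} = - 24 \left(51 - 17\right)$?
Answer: $-28516 + \frac{9 \sqrt{77970}}{506} \approx -28511.0$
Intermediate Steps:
$p = 4896$ ($p = - 6 \left(- 24 \left(51 - 17\right)\right) = - 6 \left(\left(-24\right) 34\right) = \left(-6\right) \left(-816\right) = 4896$)
$u{\left(o,Q \right)} = \frac{74}{3}$ ($u{\left(o,Q \right)} = \frac{1}{3} \cdot 74 = \frac{74}{3}$)
$\sqrt{\frac{1}{11802 + p} + u{\left(-38,-153 \right)}} - 28516 = \sqrt{\frac{1}{11802 + 4896} + \frac{74}{3}} - 28516 = \sqrt{\frac{1}{16698} + \frac{74}{3}} - 28516 = \sqrt{\frac{137295}{5566}} - 28516 = \frac{9 \sqrt{77970}}{506} - 28516 = -28516 + \frac{9 \sqrt{77970}}{506}$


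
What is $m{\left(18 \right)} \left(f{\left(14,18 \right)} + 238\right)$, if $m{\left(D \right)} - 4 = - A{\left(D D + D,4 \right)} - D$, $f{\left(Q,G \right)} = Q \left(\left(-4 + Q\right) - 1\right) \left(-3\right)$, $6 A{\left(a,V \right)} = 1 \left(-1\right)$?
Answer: $\frac{5810}{3} \approx 1936.7$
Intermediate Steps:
$A{\left(a,V \right)} = - \frac{1}{6}$ ($A{\left(a,V \right)} = \frac{1 \left(-1\right)}{6} = \frac{1}{6} \left(-1\right) = - \frac{1}{6}$)
$f{\left(Q,G \right)} = - 3 Q \left(-5 + Q\right)$ ($f{\left(Q,G \right)} = Q \left(-5 + Q\right) \left(-3\right) = - 3 Q \left(-5 + Q\right)$)
$m{\left(D \right)} = \frac{25}{6} - D$ ($m{\left(D \right)} = 4 - \left(- \frac{1}{6} + D\right) = \frac{25}{6} - D$)
$m{\left(18 \right)} \left(f{\left(14,18 \right)} + 238\right) = \left(\frac{25}{6} - 18\right) \left(3 \cdot 14 \left(5 - 14\right) + 238\right) = - \frac{83 \left(3 \cdot 14 \left(-9\right) + 238\right)}{6} = - \frac{83 \left(-378 + 238\right)}{6} = \left(- \frac{83}{6}\right) \left(-140\right) = \frac{5810}{3}$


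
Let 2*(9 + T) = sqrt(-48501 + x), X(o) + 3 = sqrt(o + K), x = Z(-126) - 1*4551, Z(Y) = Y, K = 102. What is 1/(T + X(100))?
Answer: 2/(-24 + 2*sqrt(202) + I*sqrt(53178)) ≈ 0.00016637 - 0.0086697*I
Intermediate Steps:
x = -4677 (x = -126 - 1*4551 = -126 - 4551 = -4677)
X(o) = -3 + sqrt(102 + o) (X(o) = -3 + sqrt(o + 102) = -3 + sqrt(102 + o))
T = -9 + I*sqrt(53178)/2 (T = -9 + sqrt(-48501 - 4677)/2 = -9 + sqrt(-53178)/2 = -9 + (I*sqrt(53178))/2 = -9 + I*sqrt(53178)/2 ≈ -9.0 + 115.3*I)
1/(T + X(100)) = 1/((-9 + I*sqrt(53178)/2) + (-3 + sqrt(102 + 100))) = 1/((-9 + I*sqrt(53178)/2) + (-3 + sqrt(202))) = 1/(-12 + sqrt(202) + I*sqrt(53178)/2)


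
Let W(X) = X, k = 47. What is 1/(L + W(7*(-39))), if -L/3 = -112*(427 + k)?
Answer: 1/158991 ≈ 6.2897e-6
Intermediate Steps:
L = 159264 (L = -(-336)*(427 + 47) = -(-336)*474 = -3*(-53088) = 159264)
1/(L + W(7*(-39))) = 1/(159264 + 7*(-39)) = 1/(159264 - 273) = 1/158991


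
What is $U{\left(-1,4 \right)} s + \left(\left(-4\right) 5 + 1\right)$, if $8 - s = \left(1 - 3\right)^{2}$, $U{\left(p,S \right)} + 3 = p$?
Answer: $-35$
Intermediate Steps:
$U{\left(p,S \right)} = -3 + p$
$s = 4$ ($s = 8 - \left(1 - 3\right)^{2} = 8 - \left(-2\right)^{2} = 8 - 4 = 4$)
$U{\left(-1,4 \right)} s + \left(\left(-4\right) 5 + 1\right) = \left(-3 - 1\right) 4 + \left(\left(-4\right) 5 + 1\right) = \left(-4\right) 4 + \left(-20 + 1\right) = -16 - 19 = -35$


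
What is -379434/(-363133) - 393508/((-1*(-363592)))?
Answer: -1234143409/33008063434 ≈ -0.037389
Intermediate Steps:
-379434/(-363133) - 393508/((-1*(-363592))) = -379434*(-1/363133) - 393508/363592 = 379434/363133 - 393508*1/363592 = 379434/363133 - 98377/90898 = -1234143409/33008063434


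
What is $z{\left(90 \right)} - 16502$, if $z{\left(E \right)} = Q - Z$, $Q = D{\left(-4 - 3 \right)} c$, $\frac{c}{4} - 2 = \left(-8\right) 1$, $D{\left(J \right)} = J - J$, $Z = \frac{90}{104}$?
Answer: $- \frac{858149}{52} \approx -16503.0$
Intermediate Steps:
$Z = \frac{45}{52}$ ($Z = 90 \cdot \frac{1}{104} = \frac{45}{52} \approx 0.86539$)
$D{\left(J \right)} = 0$
$c = -24$ ($c = 8 + 4 \left(\left(-8\right) 1\right) = 8 + 4 \left(-8\right) = 8 - 32 = -24$)
$Q = 0$ ($Q = 0 \left(-24\right) = 0$)
$z{\left(E \right)} = - \frac{45}{52}$ ($z{\left(E \right)} = 0 - \frac{45}{52} = - \frac{45}{52}$)
$z{\left(90 \right)} - 16502 = - \frac{45}{52} - 16502 = - \frac{858149}{52}$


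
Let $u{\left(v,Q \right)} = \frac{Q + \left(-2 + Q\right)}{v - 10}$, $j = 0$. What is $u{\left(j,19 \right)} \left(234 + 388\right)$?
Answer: $- \frac{11196}{5} \approx -2239.2$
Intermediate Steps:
$u{\left(v,Q \right)} = \frac{-2 + 2 Q}{-10 + v}$
$u{\left(j,19 \right)} \left(234 + 388\right) = \frac{2 \left(-1 + 19\right)}{-10 + 0} \left(234 + 388\right) = 2 \frac{1}{-10} \cdot 18 \cdot 622 = 2 \left(- \frac{1}{10}\right) 18 \cdot 622 = \left(- \frac{18}{5}\right) 622 = - \frac{11196}{5}$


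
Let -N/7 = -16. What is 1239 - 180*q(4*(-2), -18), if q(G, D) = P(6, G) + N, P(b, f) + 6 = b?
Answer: -18921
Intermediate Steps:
N = 112 (N = -7*(-16) = 112)
P(b, f) = -6 + b
q(G, D) = 112 (q(G, D) = (-6 + 6) + 112 = 0 + 112 = 112)
1239 - 180*q(4*(-2), -18) = 1239 - 180*112 = 1239 - 20160 = -18921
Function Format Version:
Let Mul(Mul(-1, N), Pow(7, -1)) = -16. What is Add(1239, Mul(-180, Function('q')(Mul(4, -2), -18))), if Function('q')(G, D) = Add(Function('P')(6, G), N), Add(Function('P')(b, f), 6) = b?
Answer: -18921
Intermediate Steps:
N = 112 (N = Mul(-7, -16) = 112)
Function('P')(b, f) = Add(-6, b)
Function('q')(G, D) = 112 (Function('q')(G, D) = Add(Add(-6, 6), 112) = Add(0, 112) = 112)
Add(1239, Mul(-180, Function('q')(Mul(4, -2), -18))) = Add(1239, Mul(-180, 112)) = Add(1239, -20160) = -18921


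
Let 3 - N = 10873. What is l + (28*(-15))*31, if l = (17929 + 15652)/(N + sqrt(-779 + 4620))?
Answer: -1538717853650/118153059 - 33581*sqrt(3841)/118153059 ≈ -13023.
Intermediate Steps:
N = -10870 (N = 3 - 1*10873 = 3 - 10873 = -10870)
l = 33581/(-10870 + sqrt(3841)) (l = (17929 + 15652)/(-10870 + sqrt(-779 + 4620)) = 33581/(-10870 + sqrt(3841)) ≈ -3.1070)
l + (28*(-15))*31 = (-365025470/118153059 - 33581*sqrt(3841)/118153059) + (28*(-15))*31 = (-365025470/118153059 - 33581*sqrt(3841)/118153059) - 420*31 = (-365025470/118153059 - 33581*sqrt(3841)/118153059) - 13020 = -1538717853650/118153059 - 33581*sqrt(3841)/118153059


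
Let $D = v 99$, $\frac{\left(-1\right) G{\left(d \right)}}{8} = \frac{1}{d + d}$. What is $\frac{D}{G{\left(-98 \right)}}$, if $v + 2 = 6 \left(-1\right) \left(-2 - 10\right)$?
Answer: $169785$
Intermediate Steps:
$v = 70$ ($v = -2 + 6 \left(-1\right) \left(-2 - 10\right) = -2 - 6 \left(-2 - 10\right) = -2 - -72 = -2 + 72 = 70$)
$G{\left(d \right)} = - \frac{4}{d}$ ($G{\left(d \right)} = - \frac{8}{d + d} = - \frac{8}{2 d} = - 8 \frac{1}{2 d} = - \frac{4}{d}$)
$D = 6930$ ($D = 70 \cdot 99 = 6930$)
$\frac{D}{G{\left(-98 \right)}} = \frac{6930}{\left(-4\right) \frac{1}{-98}} = \frac{6930}{\left(-4\right) \left(- \frac{1}{98}\right)} = \frac{6930}{\frac{2}{49}} = 6930 \cdot \frac{49}{2} = 169785$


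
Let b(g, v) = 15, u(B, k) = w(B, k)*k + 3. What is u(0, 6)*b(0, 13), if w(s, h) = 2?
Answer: 225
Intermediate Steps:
u(B, k) = 3 + 2*k (u(B, k) = 2*k + 3 = 3 + 2*k)
u(0, 6)*b(0, 13) = (3 + 2*6)*15 = (3 + 12)*15 = 15*15 = 225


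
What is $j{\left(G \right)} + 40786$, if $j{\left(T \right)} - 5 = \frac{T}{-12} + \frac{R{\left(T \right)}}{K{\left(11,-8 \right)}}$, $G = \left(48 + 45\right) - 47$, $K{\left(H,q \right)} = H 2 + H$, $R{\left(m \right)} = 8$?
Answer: $\frac{897323}{22} \approx 40787.0$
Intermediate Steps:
$K{\left(H,q \right)} = 3 H$ ($K{\left(H,q \right)} = 2 H + H = 3 H$)
$G = 46$ ($G = 93 - 47 = 46$)
$j{\left(T \right)} = \frac{173}{33} - \frac{T}{12}$ ($j{\left(T \right)} = 5 + \left(\frac{T}{-12} + \frac{8}{3 \cdot 11}\right) = 5 + \left(T \left(- \frac{1}{12}\right) + \frac{8}{33}\right) = 5 - \left(- \frac{8}{33} + \frac{T}{12}\right) = \frac{173}{33} - \frac{T}{12}$)
$j{\left(G \right)} + 40786 = \left(\frac{173}{33} - \frac{23}{6}\right) + 40786 = \frac{31}{22} + 40786 = \frac{897323}{22}$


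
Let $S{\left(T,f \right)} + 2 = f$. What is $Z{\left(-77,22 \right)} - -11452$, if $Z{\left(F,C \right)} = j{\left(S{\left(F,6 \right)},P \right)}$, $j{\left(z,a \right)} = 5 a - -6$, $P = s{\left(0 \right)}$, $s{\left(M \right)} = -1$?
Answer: $11453$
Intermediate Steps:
$S{\left(T,f \right)} = -2 + f$
$P = -1$
$j{\left(z,a \right)} = 6 + 5 a$ ($j{\left(z,a \right)} = 5 a + 6 = 6 + 5 a$)
$Z{\left(F,C \right)} = 1$ ($Z{\left(F,C \right)} = 6 + 5 \left(-1\right) = 6 - 5 = 1$)
$Z{\left(-77,22 \right)} - -11452 = 1 - -11452 = 1 + 11452 = 11453$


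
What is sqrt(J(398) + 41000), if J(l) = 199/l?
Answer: sqrt(164002)/2 ≈ 202.49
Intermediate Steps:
sqrt(J(398) + 41000) = sqrt(199/398 + 41000) = sqrt(199*(1/398) + 41000) = sqrt(1/2 + 41000) = sqrt(82001/2) = sqrt(164002)/2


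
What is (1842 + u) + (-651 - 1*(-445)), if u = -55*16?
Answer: 756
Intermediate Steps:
u = -880
(1842 + u) + (-651 - 1*(-445)) = (1842 - 880) + (-651 - 1*(-445)) = 962 + (-651 + 445) = 962 - 206 = 756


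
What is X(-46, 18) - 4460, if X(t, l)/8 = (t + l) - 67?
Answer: -5220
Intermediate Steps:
X(t, l) = -536 + 8*l + 8*t (X(t, l) = 8*((t + l) - 67) = 8*((l + t) - 67) = 8*(-67 + l + t) = -536 + 8*l + 8*t)
X(-46, 18) - 4460 = (-536 + 8*18 + 8*(-46)) - 4460 = (-536 + 144 - 368) - 4460 = -760 - 4460 = -5220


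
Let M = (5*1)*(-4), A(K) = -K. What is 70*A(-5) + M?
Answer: 330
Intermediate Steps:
M = -20 (M = 5*(-4) = -20)
70*A(-5) + M = 70*(-1*(-5)) - 20 = 70*5 - 20 = 350 - 20 = 330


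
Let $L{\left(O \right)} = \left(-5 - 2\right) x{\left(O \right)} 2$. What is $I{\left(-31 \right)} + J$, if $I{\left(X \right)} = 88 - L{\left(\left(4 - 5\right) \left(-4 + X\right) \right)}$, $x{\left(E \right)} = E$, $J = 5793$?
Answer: $6371$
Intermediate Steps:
$L{\left(O \right)} = - 14 O$ ($L{\left(O \right)} = \left(-5 - 2\right) O 2 = - 7 O 2 = - 14 O$)
$I{\left(X \right)} = 144 - 14 X$ ($I{\left(X \right)} = 88 - - 14 \left(4 - 5\right) \left(-4 + X\right) = 88 - - 14 \left(- (-4 + X)\right) = 88 - - 14 \left(4 - X\right) = 88 - \left(-56 + 14 X\right) = 144 - 14 X$)
$I{\left(-31 \right)} + J = \left(144 - -434\right) + 5793 = \left(144 + 434\right) + 5793 = 578 + 5793 = 6371$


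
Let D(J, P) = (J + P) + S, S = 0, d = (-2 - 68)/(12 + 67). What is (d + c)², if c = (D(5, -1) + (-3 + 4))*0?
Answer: 4900/6241 ≈ 0.78513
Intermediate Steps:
d = -70/79 ≈ -0.88608
D(J, P) = J + P (D(J, P) = (J + P) + 0 = J + P)
c = 0 (c = ((5 - 1) + (-3 + 4))*0 = (4 + 1)*0 = 5*0 = 0)
(d + c)² = (-70/79 + 0)² = (-70/79)² = 4900/6241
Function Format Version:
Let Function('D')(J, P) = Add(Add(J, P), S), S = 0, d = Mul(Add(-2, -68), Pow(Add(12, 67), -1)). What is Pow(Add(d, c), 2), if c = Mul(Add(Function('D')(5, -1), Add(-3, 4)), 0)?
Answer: Rational(4900, 6241) ≈ 0.78513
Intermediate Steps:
d = Rational(-70, 79) (d = Mul(-70, Pow(79, -1)) = Mul(-70, Rational(1, 79)) = Rational(-70, 79) ≈ -0.88608)
Function('D')(J, P) = Add(J, P) (Function('D')(J, P) = Add(Add(J, P), 0) = Add(J, P))
c = 0 (c = Mul(Add(Add(5, -1), Add(-3, 4)), 0) = Mul(Add(4, 1), 0) = Mul(5, 0) = 0)
Pow(Add(d, c), 2) = Pow(Add(Rational(-70, 79), 0), 2) = Pow(Rational(-70, 79), 2) = Rational(4900, 6241)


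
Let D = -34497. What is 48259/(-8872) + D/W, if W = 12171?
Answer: -297805891/35993704 ≈ -8.2738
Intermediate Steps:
48259/(-8872) + D/W = 48259/(-8872) - 34497/12171 = 48259*(-1/8872) - 34497*1/12171 = -48259/8872 - 11499/4057 = -297805891/35993704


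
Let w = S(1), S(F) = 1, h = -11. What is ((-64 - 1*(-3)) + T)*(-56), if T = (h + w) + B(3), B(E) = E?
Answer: 3808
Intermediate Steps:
w = 1
T = -7 (T = (-11 + 1) + 3 = -10 + 3 = -7)
((-64 - 1*(-3)) + T)*(-56) = ((-64 - 1*(-3)) - 7)*(-56) = ((-64 + 3) - 7)*(-56) = (-61 - 7)*(-56) = -68*(-56) = 3808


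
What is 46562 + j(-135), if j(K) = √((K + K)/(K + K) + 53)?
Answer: 46562 + 3*√6 ≈ 46569.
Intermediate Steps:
j(K) = 3*√6 (j(K) = √((2*K)/((2*K)) + 53) = √((2*K)*(1/(2*K)) + 53) = √(1 + 53) = √54 = 3*√6)
46562 + j(-135) = 46562 + 3*√6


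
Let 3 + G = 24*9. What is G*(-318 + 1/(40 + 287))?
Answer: -7382935/109 ≈ -67733.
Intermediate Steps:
G = 213 (G = -3 + 24*9 = -3 + 216 = 213)
G*(-318 + 1/(40 + 287)) = 213*(-318 + 1/(40 + 287)) = 213*(-318 + 1/327) = 213*(-103985/327) = -7382935/109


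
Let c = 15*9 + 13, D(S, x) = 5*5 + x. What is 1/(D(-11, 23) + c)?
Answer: 1/196 ≈ 0.0051020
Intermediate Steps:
D(S, x) = 25 + x
c = 148 (c = 135 + 13 = 148)
1/(D(-11, 23) + c) = 1/((25 + 23) + 148) = 1/(48 + 148) = 1/196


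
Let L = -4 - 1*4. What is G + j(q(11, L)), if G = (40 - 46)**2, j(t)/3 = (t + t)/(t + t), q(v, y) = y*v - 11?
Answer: 39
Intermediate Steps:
L = -8 (L = -4 - 4 = -8)
q(v, y) = -11 + v*y (q(v, y) = v*y - 11 = -11 + v*y)
j(t) = 3 (j(t) = 3*((t + t)/(t + t)) = 3*((2*t)/((2*t))) = 3*((2*t)*(1/(2*t))) = 3*1 = 3)
G = 36 (G = (-6)**2 = 36)
G + j(q(11, L)) = 36 + 3 = 39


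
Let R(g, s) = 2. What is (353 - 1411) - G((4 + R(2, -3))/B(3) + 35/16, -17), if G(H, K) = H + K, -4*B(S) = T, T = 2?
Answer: -16499/16 ≈ -1031.2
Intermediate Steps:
B(S) = -½ (B(S) = -¼*2 = -½)
(353 - 1411) - G((4 + R(2, -3))/B(3) + 35/16, -17) = (353 - 1411) - (((4 + 2)/(-½) + 35/16) - 17) = -1058 - ((6*(-2) + 35*(1/16)) - 17) = -1058 - ((-12 + 35/16) - 17) = -1058 - (-157/16 - 17) = -1058 - 1*(-429/16) = -1058 + 429/16 = -16499/16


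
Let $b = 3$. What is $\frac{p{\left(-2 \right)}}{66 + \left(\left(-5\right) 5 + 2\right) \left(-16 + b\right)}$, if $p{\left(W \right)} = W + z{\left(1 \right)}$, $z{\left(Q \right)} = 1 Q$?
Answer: $- \frac{1}{365} \approx -0.0027397$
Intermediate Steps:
$z{\left(Q \right)} = Q$
$p{\left(W \right)} = 1 + W$ ($p{\left(W \right)} = W + 1 = 1 + W$)
$\frac{p{\left(-2 \right)}}{66 + \left(\left(-5\right) 5 + 2\right) \left(-16 + b\right)} = \frac{1 - 2}{66 + \left(\left(-5\right) 5 + 2\right) \left(-16 + 3\right)} = - \frac{1}{66 + \left(-25 + 2\right) \left(-13\right)} = - \frac{1}{66 - -299} = - \frac{1}{66 + 299} = - \frac{1}{365}$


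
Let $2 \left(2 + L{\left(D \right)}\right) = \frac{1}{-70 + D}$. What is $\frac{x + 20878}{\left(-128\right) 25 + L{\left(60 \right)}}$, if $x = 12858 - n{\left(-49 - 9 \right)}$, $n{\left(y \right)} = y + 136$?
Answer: $- \frac{673160}{64041} \approx -10.511$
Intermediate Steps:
$n{\left(y \right)} = 136 + y$
$L{\left(D \right)} = -2 + \frac{1}{2 \left(-70 + D\right)}$
$x = 12780$ ($x = 12858 - \left(136 - 58\right) = 12858 - 78 = 12780$)
$\frac{x + 20878}{\left(-128\right) 25 + L{\left(60 \right)}} = \frac{12780 + 20878}{\left(-128\right) 25 + \frac{281 - 240}{2 \left(-70 + 60\right)}} = \frac{33658}{-3200 + \frac{281 - 240}{2 \left(-10\right)}} = \frac{33658}{-3200 + \frac{1}{2} \left(- \frac{1}{10}\right) 41} = \frac{33658}{-3200 - \frac{41}{20}} = \frac{33658}{- \frac{64041}{20}} = 33658 \left(- \frac{20}{64041}\right) = - \frac{673160}{64041}$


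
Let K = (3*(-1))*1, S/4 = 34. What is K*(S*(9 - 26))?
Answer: 6936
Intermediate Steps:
S = 136 (S = 4*34 = 136)
K = -3 (K = -3*1 = -3)
K*(S*(9 - 26)) = -408*(9 - 26) = -408*(-17) = -3*(-2312) = 6936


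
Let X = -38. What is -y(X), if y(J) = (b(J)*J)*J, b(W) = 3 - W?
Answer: -59204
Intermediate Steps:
y(J) = J**2*(3 - J) (y(J) = ((3 - J)*J)*J = (J*(3 - J))*J = J**2*(3 - J))
-y(X) = -(-38)**2*(3 - 1*(-38)) = -1444*(3 + 38) = -1444*41 = -1*59204 = -59204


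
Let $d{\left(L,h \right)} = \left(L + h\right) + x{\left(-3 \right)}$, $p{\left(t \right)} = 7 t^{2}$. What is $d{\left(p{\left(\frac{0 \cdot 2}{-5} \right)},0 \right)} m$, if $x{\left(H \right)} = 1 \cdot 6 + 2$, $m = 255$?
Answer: $2040$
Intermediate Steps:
$x{\left(H \right)} = 8$ ($x{\left(H \right)} = 6 + 2 = 8$)
$d{\left(L,h \right)} = 8 + L + h$ ($d{\left(L,h \right)} = \left(L + h\right) + 8 = 8 + L + h$)
$d{\left(p{\left(\frac{0 \cdot 2}{-5} \right)},0 \right)} m = \left(8 + 7 \left(\frac{0 \cdot 2}{-5}\right)^{2} + 0\right) 255 = \left(8 + 7 \left(0 \left(- \frac{1}{5}\right)\right)^{2} + 0\right) 255 = \left(8 + 7 \cdot 0^{2} + 0\right) 255 = \left(8 + 7 \cdot 0 + 0\right) 255 = \left(8 + 0 + 0\right) 255 = 8 \cdot 255 = 2040$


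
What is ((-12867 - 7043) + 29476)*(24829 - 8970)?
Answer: 151707194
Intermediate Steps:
((-12867 - 7043) + 29476)*(24829 - 8970) = (-19910 + 29476)*15859 = 9566*15859 = 151707194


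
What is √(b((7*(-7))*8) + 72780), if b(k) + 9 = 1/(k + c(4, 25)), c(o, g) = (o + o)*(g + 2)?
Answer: √140884645/44 ≈ 269.76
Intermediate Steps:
c(o, g) = 2*o*(2 + g) (c(o, g) = (2*o)*(2 + g) = 2*o*(2 + g))
b(k) = -9 + 1/(216 + k) (b(k) = -9 + 1/(k + 2*4*(2 + 25)) = -9 + 1/(k + 2*4*27) = -9 + 1/(k + 216) = -9 + 1/(216 + k))
√(b((7*(-7))*8) + 72780) = √((-1943 - 9*7*(-7)*8)/(216 + (7*(-7))*8) + 72780) = √((-1943 - (-441)*8)/(216 - 49*8) + 72780) = √((-1943 - 9*(-392))/(216 - 392) + 72780) = √((-1943 + 3528)/(-176) + 72780) = √(-1/176*1585 + 72780) = √(-1585/176 + 72780) = √(12807695/176) = √140884645/44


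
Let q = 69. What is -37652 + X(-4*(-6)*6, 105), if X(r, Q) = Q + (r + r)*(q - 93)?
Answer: -44459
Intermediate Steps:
X(r, Q) = Q - 48*r (X(r, Q) = Q + (r + r)*(69 - 93) = Q + (2*r)*(-24) = Q - 48*r)
-37652 + X(-4*(-6)*6, 105) = -37652 + (105 - 48*(-4*(-6))*6) = -37652 + (105 - 1152*6) = -37652 + (105 - 48*144) = -37652 + (105 - 6912) = -37652 - 6807 = -44459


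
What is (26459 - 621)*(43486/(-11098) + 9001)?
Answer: 1289957137428/5549 ≈ 2.3247e+8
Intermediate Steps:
(26459 - 621)*(43486/(-11098) + 9001) = 25838*(43486*(-1/11098) + 9001) = 25838*(-21743/5549 + 9001) = 25838*(49924806/5549) = 1289957137428/5549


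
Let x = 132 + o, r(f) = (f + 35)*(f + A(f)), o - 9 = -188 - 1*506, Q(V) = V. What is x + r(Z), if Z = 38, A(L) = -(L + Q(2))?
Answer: -699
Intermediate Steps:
o = -685 (o = 9 + (-188 - 1*506) = 9 + (-188 - 506) = 9 - 694 = -685)
A(L) = -2 - L (A(L) = -(L + 2) = -(2 + L) = -2 - L)
r(f) = -70 - 2*f (r(f) = (f + 35)*(f + (-2 - f)) = (35 + f)*(-2) = -70 - 2*f)
x = -553 (x = 132 - 685 = -553)
x + r(Z) = -553 + (-70 - 2*38) = -553 + (-70 - 76) = -553 - 146 = -699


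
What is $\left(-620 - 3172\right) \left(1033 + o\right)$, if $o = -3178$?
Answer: $8133840$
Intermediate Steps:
$\left(-620 - 3172\right) \left(1033 + o\right) = \left(-620 - 3172\right) \left(1033 - 3178\right) = \left(-3792\right) \left(-2145\right) = 8133840$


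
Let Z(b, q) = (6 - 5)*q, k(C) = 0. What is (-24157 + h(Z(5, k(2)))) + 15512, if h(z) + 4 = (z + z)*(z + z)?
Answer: -8649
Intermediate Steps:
Z(b, q) = q (Z(b, q) = 1*q = q)
h(z) = -4 + 4*z² (h(z) = -4 + (z + z)*(z + z) = -4 + (2*z)*(2*z) = -4 + 4*z²)
(-24157 + h(Z(5, k(2)))) + 15512 = (-24157 + (-4 + 4*0²)) + 15512 = (-24157 + (-4 + 4*0)) + 15512 = (-24157 + (-4 + 0)) + 15512 = (-24157 - 4) + 15512 = -24161 + 15512 = -8649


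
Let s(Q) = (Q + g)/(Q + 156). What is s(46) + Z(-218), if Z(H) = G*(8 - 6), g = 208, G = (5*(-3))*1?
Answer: -2903/101 ≈ -28.743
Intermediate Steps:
G = -15 (G = -15*1 = -15)
s(Q) = (208 + Q)/(156 + Q) (s(Q) = (Q + 208)/(Q + 156) = (208 + Q)/(156 + Q))
Z(H) = -30 (Z(H) = -15*(8 - 6) = -15*2 = -30)
s(46) + Z(-218) = (208 + 46)/(156 + 46) - 30 = 254/202 - 30 = (1/202)*254 - 30 = 127/101 - 30 = -2903/101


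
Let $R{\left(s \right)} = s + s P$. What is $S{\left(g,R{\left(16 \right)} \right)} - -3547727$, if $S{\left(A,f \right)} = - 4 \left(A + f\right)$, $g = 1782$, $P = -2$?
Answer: $3540663$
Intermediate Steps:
$R{\left(s \right)} = - s$ ($R{\left(s \right)} = s + s \left(-2\right) = s - 2 s = - s$)
$S{\left(A,f \right)} = - 4 A - 4 f$
$S{\left(g,R{\left(16 \right)} \right)} - -3547727 = \left(\left(-4\right) 1782 - 4 \left(\left(-1\right) 16\right)\right) - -3547727 = \left(-7128 - -64\right) + 3547727 = \left(-7128 + 64\right) + 3547727 = -7064 + 3547727 = 3540663$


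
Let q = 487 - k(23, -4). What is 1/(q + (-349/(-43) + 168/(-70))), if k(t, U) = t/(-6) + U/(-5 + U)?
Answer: 3870/1919927 ≈ 0.0020157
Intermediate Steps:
k(t, U) = -t/6 + U/(-5 + U) (k(t, U) = t*(-1/6) + U/(-5 + U) = -t/6 + U/(-5 + U))
q = 8827/18 (q = 487 - (5*23 + 6*(-4) - 1*(-4)*23)/(6*(-5 - 4)) = 487 - (115 - 24 + 92)/(6*(-9)) = 487 - (-1)*183/(6*9) = 487 - 1*(-61/18) = 487 + 61/18 = 8827/18 ≈ 490.39)
1/(q + (-349/(-43) + 168/(-70))) = 1/(8827/18 + (-349/(-43) + 168/(-70))) = 1/(8827/18 + (-349*(-1/43) + 168*(-1/70))) = 1/(8827/18 + (349/43 - 12/5)) = 1/(8827/18 + 1229/215) = 1/(1919927/3870) = 3870/1919927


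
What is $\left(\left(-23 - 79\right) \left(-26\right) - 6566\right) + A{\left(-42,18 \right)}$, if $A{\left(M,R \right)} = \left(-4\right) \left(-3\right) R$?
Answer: $-3698$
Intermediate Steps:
$A{\left(M,R \right)} = 12 R$
$\left(\left(-23 - 79\right) \left(-26\right) - 6566\right) + A{\left(-42,18 \right)} = \left(\left(-23 - 79\right) \left(-26\right) - 6566\right) + 12 \cdot 18 = \left(\left(-102\right) \left(-26\right) - 6566\right) + 216 = \left(2652 - 6566\right) + 216 = -3914 + 216 = -3698$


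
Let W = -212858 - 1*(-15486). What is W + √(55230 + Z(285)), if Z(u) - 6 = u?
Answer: -197372 + 3*√6169 ≈ -1.9714e+5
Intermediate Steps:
Z(u) = 6 + u
W = -197372 (W = -212858 + 15486 = -197372)
W + √(55230 + Z(285)) = -197372 + √(55230 + (6 + 285)) = -197372 + √(55230 + 291) = -197372 + √55521 = -197372 + 3*√6169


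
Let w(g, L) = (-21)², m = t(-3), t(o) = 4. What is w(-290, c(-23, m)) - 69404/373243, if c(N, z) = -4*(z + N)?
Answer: 164530759/373243 ≈ 440.81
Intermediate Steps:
m = 4
c(N, z) = -4*N - 4*z (c(N, z) = -4*(N + z) = -4*N - 4*z)
w(g, L) = 441
w(-290, c(-23, m)) - 69404/373243 = 441 - 69404/373243 = 164530759/373243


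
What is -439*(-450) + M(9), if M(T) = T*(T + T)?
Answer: 197712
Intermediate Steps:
M(T) = 2*T² (M(T) = T*(2*T) = 2*T²)
-439*(-450) + M(9) = -439*(-450) + 2*9² = 197550 + 2*81 = 197550 + 162 = 197712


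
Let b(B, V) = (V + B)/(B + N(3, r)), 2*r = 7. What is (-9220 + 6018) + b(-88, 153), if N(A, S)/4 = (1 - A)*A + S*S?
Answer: -201791/63 ≈ -3203.0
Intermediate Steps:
r = 7/2 (r = (½)*7 = 7/2 ≈ 3.5000)
N(A, S) = 4*S² + 4*A*(1 - A) (N(A, S) = 4*((1 - A)*A + S*S) = 4*(A*(1 - A) + S²) = 4*(S² + A*(1 - A)) = 4*S² + 4*A*(1 - A))
b(B, V) = (B + V)/(25 + B) (b(B, V) = (V + B)/(B + (-4*3² + 4*3 + 4*(7/2)²)) = (B + V)/(B + (-4*9 + 12 + 4*(49/4))) = (B + V)/(B + (-36 + 12 + 49)) = (B + V)/(B + 25) = (B + V)/(25 + B))
(-9220 + 6018) + b(-88, 153) = (-9220 + 6018) + (-88 + 153)/(25 - 88) = -3202 + 65/(-63) = -3202 - 1/63*65 = -3202 - 65/63 = -201791/63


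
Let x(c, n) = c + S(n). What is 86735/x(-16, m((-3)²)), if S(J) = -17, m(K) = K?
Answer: -7885/3 ≈ -2628.3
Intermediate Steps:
x(c, n) = -17 + c (x(c, n) = c - 17 = -17 + c)
86735/x(-16, m((-3)²)) = 86735/(-17 - 16) = 86735/(-33) = 86735*(-1/33) = -7885/3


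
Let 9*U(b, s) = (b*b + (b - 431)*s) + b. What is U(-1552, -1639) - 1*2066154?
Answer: -4312699/3 ≈ -1.4376e+6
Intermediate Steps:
U(b, s) = b/9 + b²/9 + s*(-431 + b)/9 (U(b, s) = ((b*b + (b - 431)*s) + b)/9 = ((b² + (-431 + b)*s) + b)/9 = ((b² + s*(-431 + b)) + b)/9 = (b + b² + s*(-431 + b))/9 = b/9 + b²/9 + s*(-431 + b)/9)
U(-1552, -1639) - 1*2066154 = (-431/9*(-1639) + (⅑)*(-1552) + (⅑)*(-1552)² + (⅑)*(-1552)*(-1639)) - 1*2066154 = (706409/9 - 1552/9 + (⅑)*2408704 + 2543728/9) - 2066154 = (706409/9 - 1552/9 + 2408704/9 + 2543728/9) - 2066154 = 1885763/3 - 2066154 = -4312699/3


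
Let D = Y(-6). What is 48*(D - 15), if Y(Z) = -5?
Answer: -960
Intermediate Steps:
D = -5
48*(D - 15) = 48*(-5 - 15) = 48*(-20) = -960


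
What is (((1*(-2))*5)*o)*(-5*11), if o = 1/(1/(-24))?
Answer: -13200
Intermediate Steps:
o = -24 (o = 1/(-1/24) = -24)
(((1*(-2))*5)*o)*(-5*11) = (((1*(-2))*5)*(-24))*(-5*11) = (-2*5*(-24))*(-55) = -10*(-24)*(-55) = 240*(-55) = -13200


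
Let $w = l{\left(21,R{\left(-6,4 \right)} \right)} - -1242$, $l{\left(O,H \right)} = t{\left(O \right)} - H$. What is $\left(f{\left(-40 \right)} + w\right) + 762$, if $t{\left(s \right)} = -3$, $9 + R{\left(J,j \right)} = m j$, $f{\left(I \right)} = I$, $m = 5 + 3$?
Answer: $1938$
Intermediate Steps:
$m = 8$
$R{\left(J,j \right)} = -9 + 8 j$
$l{\left(O,H \right)} = -3 - H$
$w = 1216$ ($w = \left(-3 - \left(-9 + 8 \cdot 4\right)\right) - -1242 = \left(-3 - \left(-9 + 32\right)\right) + 1242 = \left(-3 - 23\right) + 1242 = -26 + 1242 = 1216$)
$\left(f{\left(-40 \right)} + w\right) + 762 = \left(-40 + 1216\right) + 762 = 1176 + 762 = 1938$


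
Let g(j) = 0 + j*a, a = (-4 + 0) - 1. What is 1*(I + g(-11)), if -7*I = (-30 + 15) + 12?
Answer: 388/7 ≈ 55.429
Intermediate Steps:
I = 3/7 (I = -((-30 + 15) + 12)/7 = -(-15 + 12)/7 = -⅐*(-3) = 3/7 ≈ 0.42857)
a = -5 (a = -4 - 1 = -5)
g(j) = -5*j (g(j) = 0 + j*(-5) = 0 - 5*j = -5*j)
1*(I + g(-11)) = 1*(3/7 - 5*(-11)) = 1*(3/7 + 55) = 1*(388/7) = 388/7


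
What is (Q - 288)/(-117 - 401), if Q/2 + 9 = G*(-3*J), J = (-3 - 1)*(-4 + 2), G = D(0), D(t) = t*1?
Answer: 153/259 ≈ 0.59073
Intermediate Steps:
D(t) = t
G = 0
J = 8 (J = -4*(-2) = 8)
Q = -18 (Q = -18 + 2*(0*(-3*8)) = -18 + 2*(0*(-24)) = -18 + 2*0 = -18 + 0 = -18)
(Q - 288)/(-117 - 401) = (-18 - 288)/(-117 - 401) = -306/(-518) = -306*(-1/518) = 153/259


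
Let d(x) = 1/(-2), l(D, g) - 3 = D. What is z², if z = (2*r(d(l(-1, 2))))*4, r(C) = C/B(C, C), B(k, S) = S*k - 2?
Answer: 256/49 ≈ 5.2245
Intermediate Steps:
B(k, S) = -2 + S*k
l(D, g) = 3 + D
d(x) = -½
r(C) = C/(-2 + C²) (r(C) = C/(-2 + C*C) = C/(-2 + C²))
z = 16/7 (z = (2*(-1/(2*(-2 + (-½)²))))*4 = (2*(-1/(2*(-2 + ¼))))*4 = (2*(-1/(2*(-7/4))))*4 = (2*(-½*(-4/7)))*4 = (2*(2/7))*4 = (4/7)*4 = 16/7 ≈ 2.2857)
z² = (16/7)² = 256/49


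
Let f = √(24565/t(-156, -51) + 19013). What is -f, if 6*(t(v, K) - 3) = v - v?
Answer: -2*√61203/3 ≈ -164.93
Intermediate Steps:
t(v, K) = 3 (t(v, K) = 3 + (v - v)/6 = 3 + (⅙)*0 = 3 + 0 = 3)
f = 2*√61203/3 (f = √(24565/3 + 19013) = √(81604/3) = 2*√61203/3 ≈ 164.93)
-f = -2*√61203/3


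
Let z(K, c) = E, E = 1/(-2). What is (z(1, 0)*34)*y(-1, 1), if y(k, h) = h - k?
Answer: -34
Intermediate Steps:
E = -½ ≈ -0.50000
z(K, c) = -½
(z(1, 0)*34)*y(-1, 1) = (-½*34)*(1 - 1*(-1)) = -17*(1 + 1) = -17*2 = -34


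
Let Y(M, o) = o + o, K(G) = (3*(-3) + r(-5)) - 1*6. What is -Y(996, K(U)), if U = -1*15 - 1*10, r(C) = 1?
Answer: 28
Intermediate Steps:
U = -25 (U = -15 - 10 = -25)
K(G) = -14 (K(G) = (3*(-3) + 1) - 1*6 = (-9 + 1) - 6 = -8 - 6 = -14)
Y(M, o) = 2*o
-Y(996, K(U)) = -2*(-14) = -1*(-28) = 28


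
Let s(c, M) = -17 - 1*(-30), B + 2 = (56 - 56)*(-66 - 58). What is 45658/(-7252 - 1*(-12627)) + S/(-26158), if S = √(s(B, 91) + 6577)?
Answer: 45658/5375 - √6590/26158 ≈ 8.4914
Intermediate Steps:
B = -2 (B = -2 + (56 - 56)*(-66 - 58) = -2 + 0*(-124) = -2 + 0 = -2)
s(c, M) = 13 (s(c, M) = -17 + 30 = 13)
S = √6590 (S = √(13 + 6577) = √6590 ≈ 81.179)
45658/(-7252 - 1*(-12627)) + S/(-26158) = 45658/(-7252 - 1*(-12627)) + √6590/(-26158) = 45658/(-7252 + 12627) + √6590*(-1/26158) = 45658/5375 - √6590/26158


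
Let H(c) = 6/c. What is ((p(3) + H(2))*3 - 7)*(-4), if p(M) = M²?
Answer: -116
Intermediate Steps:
((p(3) + H(2))*3 - 7)*(-4) = ((3² + 6/2)*3 - 7)*(-4) = ((9 + 6*(½))*3 - 7)*(-4) = ((9 + 3)*3 - 7)*(-4) = (12*3 - 7)*(-4) = (36 - 7)*(-4) = 29*(-4) = -116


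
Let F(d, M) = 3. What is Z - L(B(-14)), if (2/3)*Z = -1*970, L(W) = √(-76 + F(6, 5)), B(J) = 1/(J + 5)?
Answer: -1455 - I*√73 ≈ -1455.0 - 8.544*I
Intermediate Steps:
B(J) = 1/(5 + J)
L(W) = I*√73 (L(W) = √(-76 + 3) = √(-73) = I*√73)
Z = -1455 (Z = 3*(-1*970)/2 = (3/2)*(-970) = -1455)
Z - L(B(-14)) = -1455 - I*√73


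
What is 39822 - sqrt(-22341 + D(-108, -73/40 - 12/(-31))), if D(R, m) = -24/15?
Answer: 39822 - I*sqrt(558565)/5 ≈ 39822.0 - 149.47*I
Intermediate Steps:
D(R, m) = -8/5 (D(R, m) = -24*1/15 = -8/5)
39822 - sqrt(-22341 + D(-108, -73/40 - 12/(-31))) = 39822 - sqrt(-22341 - 8/5) = 39822 - sqrt(-111713/5) = 39822 - I*sqrt(558565)/5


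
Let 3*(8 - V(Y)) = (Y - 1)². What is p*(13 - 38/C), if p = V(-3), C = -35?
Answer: 3944/105 ≈ 37.562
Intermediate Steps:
V(Y) = 8 - (-1 + Y)²/3 (V(Y) = 8 - (Y - 1)²/3 = 8 - (-1 + Y)²/3)
p = 8/3 (p = 8 - (-1 - 3)²/3 = 8 - ⅓*(-4)² = 8 - ⅓*16 = 8 - 16/3 = 8/3 ≈ 2.6667)
p*(13 - 38/C) = 8*(13 - 38/(-35))/3 = 8*(13 - 38*(-1/35))/3 = 8*(13 + 38/35)/3 = (8/3)*(493/35) = 3944/105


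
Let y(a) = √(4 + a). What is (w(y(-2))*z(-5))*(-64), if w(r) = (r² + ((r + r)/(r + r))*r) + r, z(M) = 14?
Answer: -1792 - 1792*√2 ≈ -4326.3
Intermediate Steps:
w(r) = r² + 2*r (w(r) = (r² + ((2*r)/((2*r)))*r) + r = (r² + ((2*r)*(1/(2*r)))*r) + r = (r² + 1*r) + r = (r² + r) + r = (r + r²) + r = r² + 2*r)
(w(y(-2))*z(-5))*(-64) = ((√(4 - 2)*(2 + √(4 - 2)))*14)*(-64) = ((√2*(2 + √2))*14)*(-64) = (14*√2*(2 + √2))*(-64) = -896*√2*(2 + √2)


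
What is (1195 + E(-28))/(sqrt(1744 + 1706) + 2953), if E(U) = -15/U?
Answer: 98851675/244069252 - 167375*sqrt(138)/244069252 ≈ 0.39696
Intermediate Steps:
(1195 + E(-28))/(sqrt(1744 + 1706) + 2953) = (1195 - 15/(-28))/(sqrt(1744 + 1706) + 2953) = (1195 - 15*(-1/28))/(sqrt(3450) + 2953) = (1195 + 15/28)/(5*sqrt(138) + 2953) = 33475/(28*(2953 + 5*sqrt(138)))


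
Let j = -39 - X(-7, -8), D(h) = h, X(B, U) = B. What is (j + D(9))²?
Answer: 529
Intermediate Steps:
j = -32 (j = -39 - 1*(-7) = -39 + 7 = -32)
(j + D(9))² = (-32 + 9)² = (-23)² = 529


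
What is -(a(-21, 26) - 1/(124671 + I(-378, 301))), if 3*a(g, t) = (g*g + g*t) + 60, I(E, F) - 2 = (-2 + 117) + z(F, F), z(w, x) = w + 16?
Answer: 1876576/125105 ≈ 15.000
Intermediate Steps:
z(w, x) = 16 + w
I(E, F) = 133 + F (I(E, F) = 2 + ((-2 + 117) + (16 + F)) = 2 + (115 + (16 + F)) = 2 + (131 + F) = 133 + F)
a(g, t) = 20 + g²/3 + g*t/3 (a(g, t) = ((g*g + g*t) + 60)/3 = ((g² + g*t) + 60)/3 = (60 + g² + g*t)/3 = 20 + g²/3 + g*t/3)
-(a(-21, 26) - 1/(124671 + I(-378, 301))) = -((20 + (⅓)*(-21)² + (⅓)*(-21)*26) - 1/(124671 + (133 + 301))) = -((20 + (⅓)*441 - 182) - 1/(124671 + 434)) = -((20 + 147 - 182) - 1/125105) = -(-15 - 1*1/125105) = -(-15 - 1/125105) = -1*(-1876576/125105) = 1876576/125105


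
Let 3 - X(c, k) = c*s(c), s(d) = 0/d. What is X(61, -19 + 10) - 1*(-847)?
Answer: 850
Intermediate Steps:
s(d) = 0
X(c, k) = 3 (X(c, k) = 3 - c*0 = 3 - 1*0 = 3 + 0 = 3)
X(61, -19 + 10) - 1*(-847) = 3 - 1*(-847) = 3 + 847 = 850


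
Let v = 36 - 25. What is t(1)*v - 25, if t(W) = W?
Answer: -14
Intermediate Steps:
v = 11
t(1)*v - 25 = 1*11 - 25 = 11 - 25 = -14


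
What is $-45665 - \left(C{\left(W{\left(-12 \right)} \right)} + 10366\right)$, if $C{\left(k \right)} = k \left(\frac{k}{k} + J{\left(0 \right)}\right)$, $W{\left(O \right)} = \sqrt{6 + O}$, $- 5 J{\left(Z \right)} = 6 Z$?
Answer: $-56031 - i \sqrt{6} \approx -56031.0 - 2.4495 i$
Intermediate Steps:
$J{\left(Z \right)} = - \frac{6 Z}{5}$
$C{\left(k \right)} = k$ ($C{\left(k \right)} = k \left(\frac{k}{k} - 0\right) = k \left(1 + 0\right) = k 1 = k$)
$-45665 - \left(C{\left(W{\left(-12 \right)} \right)} + 10366\right) = -45665 - \left(\sqrt{6 - 12} + 10366\right) = -45665 - \left(\sqrt{-6} + 10366\right) = -45665 - \left(i \sqrt{6} + 10366\right) = -45665 - \left(10366 + i \sqrt{6}\right) = -56031 - i \sqrt{6}$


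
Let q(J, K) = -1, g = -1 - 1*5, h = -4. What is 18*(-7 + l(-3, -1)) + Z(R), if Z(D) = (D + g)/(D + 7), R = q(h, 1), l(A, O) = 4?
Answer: -331/6 ≈ -55.167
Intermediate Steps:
g = -6 (g = -1 - 5 = -6)
R = -1
Z(D) = (-6 + D)/(7 + D) (Z(D) = (D - 6)/(D + 7) = (-6 + D)/(7 + D))
18*(-7 + l(-3, -1)) + Z(R) = 18*(-7 + 4) + (-6 - 1)/(7 - 1) = 18*(-3) - 7/6 = -54 + (⅙)*(-7) = -54 - 7/6 = -331/6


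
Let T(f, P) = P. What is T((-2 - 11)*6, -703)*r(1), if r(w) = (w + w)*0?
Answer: 0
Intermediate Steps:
r(w) = 0 (r(w) = (2*w)*0 = 0)
T((-2 - 11)*6, -703)*r(1) = -703*0 = 0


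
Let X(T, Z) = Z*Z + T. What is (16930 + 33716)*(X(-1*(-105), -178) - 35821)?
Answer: -204204672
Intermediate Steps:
X(T, Z) = T + Z**2 (X(T, Z) = Z**2 + T = T + Z**2)
(16930 + 33716)*(X(-1*(-105), -178) - 35821) = (16930 + 33716)*((-1*(-105) + (-178)**2) - 35821) = 50646*((105 + 31684) - 35821) = 50646*(31789 - 35821) = 50646*(-4032) = -204204672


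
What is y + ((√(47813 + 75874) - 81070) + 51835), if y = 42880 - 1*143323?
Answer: -129678 + 9*√1527 ≈ -1.2933e+5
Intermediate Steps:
y = -100443 (y = 42880 - 143323 = -100443)
y + ((√(47813 + 75874) - 81070) + 51835) = -100443 + ((√(47813 + 75874) - 81070) + 51835) = -100443 + ((√123687 - 81070) + 51835) = -100443 + ((9*√1527 - 81070) + 51835) = -100443 + ((-81070 + 9*√1527) + 51835) = -100443 + (-29235 + 9*√1527) = -129678 + 9*√1527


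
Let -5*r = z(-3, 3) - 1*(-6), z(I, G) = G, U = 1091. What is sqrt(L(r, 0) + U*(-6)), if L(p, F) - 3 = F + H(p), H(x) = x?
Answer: 18*I*sqrt(505)/5 ≈ 80.9*I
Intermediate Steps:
r = -9/5 (r = -(3 - 1*(-6))/5 = -(3 + 6)/5 = -1/5*9 = -9/5 ≈ -1.8000)
L(p, F) = 3 + F + p (L(p, F) = 3 + (F + p) = 3 + F + p)
sqrt(L(r, 0) + U*(-6)) = sqrt((3 + 0 - 9/5) + 1091*(-6)) = sqrt(6/5 - 6546) = sqrt(-32724/5) = 18*I*sqrt(505)/5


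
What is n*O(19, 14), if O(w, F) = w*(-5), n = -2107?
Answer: 200165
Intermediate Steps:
O(w, F) = -5*w
n*O(19, 14) = -(-10535)*19 = -2107*(-95) = 200165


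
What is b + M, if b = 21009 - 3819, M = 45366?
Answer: 62556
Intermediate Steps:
b = 17190
b + M = 17190 + 45366 = 62556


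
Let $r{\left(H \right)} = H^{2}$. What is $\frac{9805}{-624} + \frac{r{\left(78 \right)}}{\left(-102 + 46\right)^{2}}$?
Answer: $- \frac{210563}{15288} \approx -13.773$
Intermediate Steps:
$\frac{9805}{-624} + \frac{r{\left(78 \right)}}{\left(-102 + 46\right)^{2}} = \frac{9805}{-624} + \frac{78^{2}}{\left(-102 + 46\right)^{2}} = 9805 \left(- \frac{1}{624}\right) + \frac{6084}{\left(-56\right)^{2}} = - \frac{9805}{624} + \frac{6084}{3136} = - \frac{9805}{624} + 6084 \cdot \frac{1}{3136} = - \frac{9805}{624} + \frac{1521}{784} = - \frac{210563}{15288}$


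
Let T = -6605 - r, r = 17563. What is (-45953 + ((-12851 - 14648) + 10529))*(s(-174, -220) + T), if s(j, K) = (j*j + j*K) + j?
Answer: -2782077522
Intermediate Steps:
T = -24168 (T = -6605 - 1*17563 = -6605 - 17563 = -24168)
s(j, K) = j + j² + K*j (s(j, K) = (j² + K*j) + j = j + j² + K*j)
(-45953 + ((-12851 - 14648) + 10529))*(s(-174, -220) + T) = (-45953 + ((-12851 - 14648) + 10529))*(-174*(1 - 220 - 174) - 24168) = (-45953 + (-27499 + 10529))*(-174*(-393) - 24168) = (-45953 - 16970)*(68382 - 24168) = -62923*44214 = -2782077522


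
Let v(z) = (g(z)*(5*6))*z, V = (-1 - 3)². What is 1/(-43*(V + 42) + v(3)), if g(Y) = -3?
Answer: -1/2764 ≈ -0.00036179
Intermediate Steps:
V = 16 (V = (-4)² = 16)
v(z) = -90*z (v(z) = (-15*6)*z = (-3*30)*z = -90*z)
1/(-43*(V + 42) + v(3)) = 1/(-43*(16 + 42) - 90*3) = 1/(-43*58 - 270) = 1/(-2494 - 270) = 1/(-2764) = -1/2764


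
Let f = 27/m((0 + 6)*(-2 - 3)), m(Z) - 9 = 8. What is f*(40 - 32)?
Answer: 216/17 ≈ 12.706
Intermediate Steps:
m(Z) = 17 (m(Z) = 9 + 8 = 17)
f = 27/17 ≈ 1.5882
f*(40 - 32) = 27*(40 - 32)/17 = (27/17)*8 = 216/17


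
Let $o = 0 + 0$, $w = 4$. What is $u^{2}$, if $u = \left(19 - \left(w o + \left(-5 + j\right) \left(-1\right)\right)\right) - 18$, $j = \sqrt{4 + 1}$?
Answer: $\left(4 - \sqrt{5}\right)^{2} \approx 3.1115$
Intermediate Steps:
$j = \sqrt{5} \approx 2.2361$
$o = 0$
$u = -4 + \sqrt{5}$ ($u = \left(19 - \left(4 \cdot 0 + \left(-5 + \sqrt{5}\right) \left(-1\right)\right)\right) - 18 = \left(19 - \left(0 + \left(5 - \sqrt{5}\right)\right)\right) - 18 = \left(19 - \left(5 - \sqrt{5}\right)\right) - 18 = \left(14 + \sqrt{5}\right) - 18 = -4 + \sqrt{5} \approx -1.7639$)
$u^{2} = \left(-4 + \sqrt{5}\right)^{2}$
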